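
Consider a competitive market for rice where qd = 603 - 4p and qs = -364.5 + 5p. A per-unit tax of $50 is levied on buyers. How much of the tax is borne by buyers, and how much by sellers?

Buyers bear 250/9, sellers bear 200/9

Pre-tax equilibrium: p* = 107.5, q* = 173.
Tax on buyers shifts demand to qd = 603 − 4(p + 50) = 403 - 4p.
403 - 4p = -364.5 + 5p gives seller price ps = 1535/18; buyers pay pb = 1535/18 + 50 = 2435/18.
New quantity: q = 603 − 4(2435/18) = 557/9.
Buyer burden = 2435/18 − 107.5 = 250/9; seller burden = 107.5 − 1535/18 = 200/9.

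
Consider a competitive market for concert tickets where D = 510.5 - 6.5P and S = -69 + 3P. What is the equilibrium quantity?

Set D = S: 510.5 - 6.5P = -69 + 3P.
579.5 = 9.5P, so P* = 61.
Q* = 510.5 − 6.5(61) = 114.

Q* = 114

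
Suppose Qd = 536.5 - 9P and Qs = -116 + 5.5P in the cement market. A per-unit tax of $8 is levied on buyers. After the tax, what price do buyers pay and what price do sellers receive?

Buyers pay 1393/29, sellers receive 1161/29

Pre-tax equilibrium: P* = 45, Q* = 131.5.
Tax on buyers shifts demand to Qd = 536.5 − 9(P + 8) = 464.5 - 9P.
464.5 - 9P = -116 + 5.5P gives seller price Ps = 1161/29; buyers pay Pb = 1161/29 + 8 = 1393/29.
New quantity: Q = 536.5 − 9(1393/29) = 6043/58.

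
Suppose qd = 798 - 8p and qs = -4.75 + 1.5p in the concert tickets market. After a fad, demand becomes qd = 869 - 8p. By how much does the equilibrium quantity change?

Δq = 213/19

Original equilibrium: p* = 84.5, q* = 122.
New equilibrium: 869 - 8p = -4.75 + 1.5p, so 873.75 = 9.5p and p' = 3495/38; q' = 869 − 8(3495/38) = 2531/19.
Change in quantity: 2531/19 − 122 = 213/19.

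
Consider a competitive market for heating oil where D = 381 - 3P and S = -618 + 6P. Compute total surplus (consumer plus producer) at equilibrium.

Total surplus = 576

Equilibrium: 381 - 3P = -618 + 6P gives P* = 111, Q* = 48.
Demand choke price: P = 127; supply starts at P = 103.
CS = ½(127 − 111)(48) = 384; PS = ½(111 − 103)(48) = 192.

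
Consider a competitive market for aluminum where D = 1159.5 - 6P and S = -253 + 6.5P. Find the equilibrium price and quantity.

Set D = S: 1159.5 - 6P = -253 + 6.5P.
1412.5 = 12.5P, so P* = 113.
Q* = 1159.5 − 6(113) = 481.5.

P* = 113, Q* = 481.5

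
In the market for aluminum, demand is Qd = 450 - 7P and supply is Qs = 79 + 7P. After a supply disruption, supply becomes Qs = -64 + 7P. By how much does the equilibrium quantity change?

Original equilibrium: P* = 26.5, Q* = 264.5.
New equilibrium: 450 - 7P = -64 + 7P, so 514 = 14P and P' = 257/7; Q' = 450 − 7(257/7) = 193.
Change in quantity: 193 − 264.5 = -71.5.

ΔQ = -71.5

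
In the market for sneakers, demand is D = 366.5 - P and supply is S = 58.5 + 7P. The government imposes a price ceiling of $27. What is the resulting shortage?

Equilibrium price would be P* = 38.5, so the ceiling at 27 binds.
At P = 27: D = 366.5 − 1(27) = 339.5, S = 58.5 + 7(27) = 247.5.
Shortage = 339.5 − 247.5 = 92.

Shortage = 92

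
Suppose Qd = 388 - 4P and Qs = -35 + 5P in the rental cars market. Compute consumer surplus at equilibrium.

Consumer surplus = 5000

Equilibrium: 388 - 4P = -35 + 5P gives P* = 47, Q* = 200.
Demand choke price (Qd = 0): P = 97.
CS = ½(97 − 47)(200) = 5000.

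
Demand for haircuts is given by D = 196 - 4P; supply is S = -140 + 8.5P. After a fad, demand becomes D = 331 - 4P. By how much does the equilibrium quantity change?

ΔQ = 91.8

Original equilibrium: P* = 26.88, Q* = 88.48.
New equilibrium: 331 - 4P = -140 + 8.5P, so 471 = 12.5P and P' = 37.68; Q' = 331 − 4(37.68) = 180.28.
Change in quantity: 180.28 − 88.48 = 91.8.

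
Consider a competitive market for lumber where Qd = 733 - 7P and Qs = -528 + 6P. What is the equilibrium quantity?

Set Qd = Qs: 733 - 7P = -528 + 6P.
1261 = 13P, so P* = 97.
Q* = 733 − 7(97) = 54.

Q* = 54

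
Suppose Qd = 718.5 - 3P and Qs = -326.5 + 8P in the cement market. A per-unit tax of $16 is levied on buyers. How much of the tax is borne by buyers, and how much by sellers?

Buyers bear 128/11, sellers bear 48/11

Pre-tax equilibrium: P* = 95, Q* = 433.5.
Tax on buyers shifts demand to Qd = 718.5 − 3(P + 16) = 670.5 - 3P.
670.5 - 3P = -326.5 + 8P gives seller price Ps = 997/11; buyers pay Pb = 997/11 + 16 = 1173/11.
New quantity: Q = 718.5 − 3(1173/11) = 8769/22.
Buyer burden = 1173/11 − 95 = 128/11; seller burden = 95 − 997/11 = 48/11.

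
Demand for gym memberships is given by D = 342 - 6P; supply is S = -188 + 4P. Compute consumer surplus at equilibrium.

Consumer surplus = 48

Equilibrium: 342 - 6P = -188 + 4P gives P* = 53, Q* = 24.
Demand choke price (D = 0): P = 57.
CS = ½(57 − 53)(24) = 48.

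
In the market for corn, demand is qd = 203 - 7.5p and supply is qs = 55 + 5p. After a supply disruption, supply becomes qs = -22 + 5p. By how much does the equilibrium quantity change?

Original equilibrium: p* = 11.84, q* = 114.2.
New equilibrium: 203 - 7.5p = -22 + 5p, so 225 = 12.5p and p' = 18; q' = 203 − 7.5(18) = 68.
Change in quantity: 68 − 114.2 = -46.2.

Δq = -46.2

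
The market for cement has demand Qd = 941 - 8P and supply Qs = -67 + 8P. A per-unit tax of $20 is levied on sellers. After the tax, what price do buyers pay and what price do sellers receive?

Pre-tax equilibrium: P* = 63, Q* = 437.
Tax on sellers shifts supply to Qs = -67 + 8(P − 20) = -227 + 8P.
941 - 8P = -227 + 8P gives buyer price Pb = 73; sellers receive Ps = 73 − 20 = 53.
New quantity: Q = 941 − 8(73) = 357.

Buyers pay $73, sellers receive $53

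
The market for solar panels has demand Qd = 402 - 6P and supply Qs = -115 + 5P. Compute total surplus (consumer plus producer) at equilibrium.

Total surplus = 2640

Equilibrium: 402 - 6P = -115 + 5P gives P* = 47, Q* = 120.
Demand choke price: P = 67; supply starts at P = 23.
CS = ½(67 − 47)(120) = 1200; PS = ½(47 − 23)(120) = 1440.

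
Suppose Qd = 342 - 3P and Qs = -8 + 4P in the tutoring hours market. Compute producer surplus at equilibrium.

Producer surplus = 4608

Equilibrium: 342 - 3P = -8 + 4P gives P* = 50, Q* = 192.
Supply starts at P = 2 (where Qs = 0).
PS = ½(50 − 2)(192) = 4608.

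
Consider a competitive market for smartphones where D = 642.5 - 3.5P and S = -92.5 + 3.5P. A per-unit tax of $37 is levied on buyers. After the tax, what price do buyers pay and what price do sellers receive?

Pre-tax equilibrium: P* = 105, Q* = 275.
Tax on buyers shifts demand to D = 642.5 − 3.5(P + 37) = 513 - 3.5P.
513 - 3.5P = -92.5 + 3.5P gives seller price Ps = 86.5; buyers pay Pb = 86.5 + 37 = 123.5.
New quantity: Q = 642.5 − 3.5(123.5) = 210.25.

Buyers pay $123.5, sellers receive $86.5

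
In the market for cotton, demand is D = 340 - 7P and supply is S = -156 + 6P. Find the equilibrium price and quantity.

P* = 496/13, Q* = 948/13

Set D = S: 340 - 7P = -156 + 6P.
496 = 13P, so P* = 496/13.
Q* = 340 − 7(496/13) = 948/13.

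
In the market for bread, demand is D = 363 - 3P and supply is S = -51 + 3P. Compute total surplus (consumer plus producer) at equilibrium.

Equilibrium: 363 - 3P = -51 + 3P gives P* = 69, Q* = 156.
Demand choke price: P = 121; supply starts at P = 17.
CS = ½(121 − 69)(156) = 4056; PS = ½(69 − 17)(156) = 4056.

Total surplus = 8112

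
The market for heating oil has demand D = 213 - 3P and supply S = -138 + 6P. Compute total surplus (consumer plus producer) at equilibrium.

Total surplus = 2304

Equilibrium: 213 - 3P = -138 + 6P gives P* = 39, Q* = 96.
Demand choke price: P = 71; supply starts at P = 23.
CS = ½(71 − 39)(96) = 1536; PS = ½(39 − 23)(96) = 768.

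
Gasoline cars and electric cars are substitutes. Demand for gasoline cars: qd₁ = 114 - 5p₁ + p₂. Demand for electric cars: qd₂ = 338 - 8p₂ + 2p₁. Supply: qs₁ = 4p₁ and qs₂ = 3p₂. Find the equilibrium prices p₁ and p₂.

p₁ = 1592/97, p₂ = 3270/97

Market 1: 114 - 5p₁ + p₂ = 4p₁ → 9p₁ - p₂ = 114.
Market 2: 11p₂ - 2p₁ = 338.
Eliminating p₂: 11×(1) + 1×(2) gives 97p₁ = 1592, so p₁ = 1592/97.
Back-substitute into (2): p₂ = (338 + 2×1592/97) / 11 = 3270/97.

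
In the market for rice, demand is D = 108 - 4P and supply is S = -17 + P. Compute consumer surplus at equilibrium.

Equilibrium: 108 - 4P = -17 + P gives P* = 25, Q* = 8.
Demand choke price (D = 0): P = 27.
CS = ½(27 − 25)(8) = 8.

Consumer surplus = 8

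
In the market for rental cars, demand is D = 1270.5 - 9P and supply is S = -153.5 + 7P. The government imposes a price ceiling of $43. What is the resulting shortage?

Shortage = 736

Equilibrium price would be P* = 89, so the ceiling at 43 binds.
At P = 43: D = 1270.5 − 9(43) = 883.5, S = -153.5 + 7(43) = 147.5.
Shortage = 883.5 − 147.5 = 736.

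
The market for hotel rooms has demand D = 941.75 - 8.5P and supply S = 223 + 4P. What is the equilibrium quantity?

Q* = 453

Set D = S: 941.75 - 8.5P = 223 + 4P.
718.75 = 12.5P, so P* = 57.5.
Q* = 941.75 − 8.5(57.5) = 453.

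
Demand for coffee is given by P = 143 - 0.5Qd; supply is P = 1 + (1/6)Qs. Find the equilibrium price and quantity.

P* = 36.5, Q* = 213

Set the two price expressions equal: 143 - 0.5Q = 1 + (1/6)Q.
142 = (2/3)Q, so Q* = 213.
P* = 143 − (0.5)(213) = 36.5.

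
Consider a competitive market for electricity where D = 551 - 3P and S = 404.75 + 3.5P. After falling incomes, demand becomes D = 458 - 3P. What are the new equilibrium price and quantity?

P' = 213/26, Q' = 11269/26

Original equilibrium: P* = 22.5, Q* = 483.5.
New equilibrium: 458 - 3P = 404.75 + 3.5P, so 53.25 = 6.5P and P' = 213/26; Q' = 458 − 3(213/26) = 11269/26.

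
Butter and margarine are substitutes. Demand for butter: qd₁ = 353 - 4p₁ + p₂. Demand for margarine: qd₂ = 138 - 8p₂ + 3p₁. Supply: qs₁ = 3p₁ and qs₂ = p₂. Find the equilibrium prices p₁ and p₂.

p₁ = 55.25, p₂ = 33.75

Market 1: 353 - 4p₁ + p₂ = 3p₁ → 7p₁ - p₂ = 353.
Market 2: 9p₂ - 3p₁ = 138.
Eliminating p₂: 9×(1) + 1×(2) gives 60p₁ = 3315, so p₁ = 55.25.
Back-substitute into (2): p₂ = (138 + 3×55.25) / 9 = 33.75.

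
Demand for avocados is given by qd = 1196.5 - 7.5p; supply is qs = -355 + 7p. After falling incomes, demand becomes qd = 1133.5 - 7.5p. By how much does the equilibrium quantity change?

Original equilibrium: p* = 107, q* = 394.
New equilibrium: 1133.5 - 7.5p = -355 + 7p, so 1488.5 = 14.5p and p' = 2977/29; q' = 1133.5 − 7.5(2977/29) = 10544/29.
Change in quantity: 10544/29 − 394 = -882/29.

Δq = -882/29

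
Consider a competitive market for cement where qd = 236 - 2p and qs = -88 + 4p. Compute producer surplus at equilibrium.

Producer surplus = 2048

Equilibrium: 236 - 2p = -88 + 4p gives p* = 54, q* = 128.
Supply starts at p = 22 (where qs = 0).
PS = ½(54 − 22)(128) = 2048.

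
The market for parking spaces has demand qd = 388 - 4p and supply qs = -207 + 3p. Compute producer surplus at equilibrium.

Equilibrium: 388 - 4p = -207 + 3p gives p* = 85, q* = 48.
Supply starts at p = 69 (where qs = 0).
PS = ½(85 − 69)(48) = 384.

Producer surplus = 384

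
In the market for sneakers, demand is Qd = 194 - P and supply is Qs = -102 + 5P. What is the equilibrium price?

P* = 148/3

Set Qd = Qs: 194 - P = -102 + 5P.
296 = 6P, so P* = 148/3.
Q* = 194 − 1(148/3) = 434/3.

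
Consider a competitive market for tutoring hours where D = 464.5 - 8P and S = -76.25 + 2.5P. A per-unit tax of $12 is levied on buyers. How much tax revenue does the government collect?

Tax revenue = 2490/7

Pre-tax equilibrium: P* = 51.5, Q* = 52.5.
Tax on buyers shifts demand to D = 464.5 − 8(P + 12) = 368.5 - 8P.
368.5 - 8P = -76.25 + 2.5P gives seller price Ps = 593/14; buyers pay Pb = 593/14 + 12 = 761/14.
New quantity: Q = 464.5 − 8(761/14) = 415/14.
Revenue = 12 × 415/14 = 2490/7.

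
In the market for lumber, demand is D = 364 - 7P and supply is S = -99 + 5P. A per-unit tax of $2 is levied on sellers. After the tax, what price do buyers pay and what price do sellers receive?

Buyers pay 473/12, sellers receive 449/12

Pre-tax equilibrium: P* = 463/12, Q* = 1127/12.
Tax on sellers shifts supply to S = -99 + 5(P − 2) = -109 + 5P.
364 - 7P = -109 + 5P gives buyer price Pb = 473/12; sellers receive Ps = 473/12 − 2 = 449/12.
New quantity: Q = 364 − 7(473/12) = 1057/12.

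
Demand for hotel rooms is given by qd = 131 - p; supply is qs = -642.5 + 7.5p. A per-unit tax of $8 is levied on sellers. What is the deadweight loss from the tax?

Pre-tax equilibrium: p* = 91, q* = 40.
Tax on sellers shifts supply to qs = -642.5 + 7.5(p − 8) = -702.5 + 7.5p.
131 - p = -702.5 + 7.5p gives buyer price pb = 1667/17; sellers receive ps = 1667/17 − 8 = 1531/17.
New quantity: q = 131 − 1(1667/17) = 560/17.
DWL = ½ × 8 × (40 − 560/17) = 480/17.

Deadweight loss = 480/17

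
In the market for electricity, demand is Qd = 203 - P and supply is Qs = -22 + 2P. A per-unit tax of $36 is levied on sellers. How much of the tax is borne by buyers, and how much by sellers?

Pre-tax equilibrium: P* = 75, Q* = 128.
Tax on sellers shifts supply to Qs = -22 + 2(P − 36) = -94 + 2P.
203 - P = -94 + 2P gives buyer price Pb = 99; sellers receive Ps = 99 − 36 = 63.
New quantity: Q = 203 − 1(99) = 104.
Buyer burden = 99 − 75 = 24; seller burden = 75 − 63 = 12.

Buyers bear $24, sellers bear $12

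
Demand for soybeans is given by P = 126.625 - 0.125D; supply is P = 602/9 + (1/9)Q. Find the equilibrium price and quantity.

Set the two price expressions equal: 126.625 - 0.125Q = 602/9 + (1/9)Q.
4301/72 = (17/72)Q, so Q* = 253.
P* = 126.625 − (0.125)(253) = 95.

P* = 95, Q* = 253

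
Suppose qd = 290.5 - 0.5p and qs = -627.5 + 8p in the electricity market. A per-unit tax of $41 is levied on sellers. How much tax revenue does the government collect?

Pre-tax equilibrium: p* = 108, q* = 236.5.
Tax on sellers shifts supply to qs = -627.5 + 8(p − 41) = -955.5 + 8p.
290.5 - 0.5p = -955.5 + 8p gives buyer price pb = 2492/17; sellers receive ps = 2492/17 − 41 = 1795/17.
New quantity: q = 290.5 − 0.5(2492/17) = 7385/34.
Revenue = 41 × 7385/34 = 302785/34.

Tax revenue = 302785/34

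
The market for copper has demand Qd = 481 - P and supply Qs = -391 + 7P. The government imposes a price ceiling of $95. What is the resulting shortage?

Equilibrium price would be P* = 109, so the ceiling at 95 binds.
At P = 95: Qd = 481 − 1(95) = 386, Qs = -391 + 7(95) = 274.
Shortage = 386 − 274 = 112.

Shortage = 112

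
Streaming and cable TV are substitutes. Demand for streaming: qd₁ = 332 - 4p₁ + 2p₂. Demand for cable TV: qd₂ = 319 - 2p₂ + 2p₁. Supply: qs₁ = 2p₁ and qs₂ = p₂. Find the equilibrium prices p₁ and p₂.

Market 1: 332 - 4p₁ + 2p₂ = 2p₁ → 6p₁ - 2p₂ = 332.
Market 2: 3p₂ - 2p₁ = 319.
Eliminating p₂: 3×(1) + 2×(2) gives 14p₁ = 1634, so p₁ = 817/7.
Back-substitute into (2): p₂ = (319 + 2×817/7) / 3 = 1289/7.

p₁ = 817/7, p₂ = 1289/7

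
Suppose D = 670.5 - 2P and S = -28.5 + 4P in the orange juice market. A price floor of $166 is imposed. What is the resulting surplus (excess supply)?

Equilibrium price would be P* = 116.5, so the floor at 166 binds.
At P = 166: D = 338.5, S = 635.5.
Surplus = 635.5 − 338.5 = 297.

Surplus = 297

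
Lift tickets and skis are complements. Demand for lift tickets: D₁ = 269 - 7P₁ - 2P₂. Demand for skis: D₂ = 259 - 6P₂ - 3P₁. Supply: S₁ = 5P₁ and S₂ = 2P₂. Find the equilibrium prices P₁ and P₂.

P₁ = 817/45, P₂ = 767/30

Market 1: 269 - 7P₁ - 2P₂ = 5P₁ → 12P₁ + 2P₂ = 269.
Market 2: 8P₂ + 3P₁ = 259.
Eliminating P₂: 8×(1) − 2×(2) gives 90P₁ = 1634, so P₁ = 817/45.
Back-substitute into (2): P₂ = (259 − 3×817/45) / 8 = 767/30.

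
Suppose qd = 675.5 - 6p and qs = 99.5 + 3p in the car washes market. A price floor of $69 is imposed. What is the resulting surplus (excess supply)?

Equilibrium price would be p* = 64, so the floor at 69 binds.
At p = 69: qd = 261.5, qs = 306.5.
Surplus = 306.5 − 261.5 = 45.

Surplus = 45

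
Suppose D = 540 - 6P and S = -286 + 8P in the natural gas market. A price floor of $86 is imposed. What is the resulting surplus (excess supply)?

Equilibrium price would be P* = 59, so the floor at 86 binds.
At P = 86: D = 24, S = 402.
Surplus = 402 − 24 = 378.

Surplus = 378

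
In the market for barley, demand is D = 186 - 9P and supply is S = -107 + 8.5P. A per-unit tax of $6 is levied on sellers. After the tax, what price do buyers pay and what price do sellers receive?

Buyers pay 688/35, sellers receive 478/35

Pre-tax equilibrium: P* = 586/35, Q* = 1236/35.
Tax on sellers shifts supply to S = -107 + 8.5(P − 6) = -158 + 8.5P.
186 - 9P = -158 + 8.5P gives buyer price Pb = 688/35; sellers receive Ps = 688/35 − 6 = 478/35.
New quantity: Q = 186 − 9(688/35) = 318/35.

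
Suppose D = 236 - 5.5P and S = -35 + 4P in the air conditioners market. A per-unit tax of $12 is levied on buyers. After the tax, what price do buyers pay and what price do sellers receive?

Pre-tax equilibrium: P* = 542/19, Q* = 1503/19.
Tax on buyers shifts demand to D = 236 − 5.5(P + 12) = 170 - 5.5P.
170 - 5.5P = -35 + 4P gives seller price Ps = 410/19; buyers pay Pb = 410/19 + 12 = 638/19.
New quantity: Q = 236 − 5.5(638/19) = 975/19.

Buyers pay 638/19, sellers receive 410/19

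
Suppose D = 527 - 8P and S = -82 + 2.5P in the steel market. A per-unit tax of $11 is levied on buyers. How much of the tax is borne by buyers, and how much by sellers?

Pre-tax equilibrium: P* = 58, Q* = 63.
Tax on buyers shifts demand to D = 527 − 8(P + 11) = 439 - 8P.
439 - 8P = -82 + 2.5P gives seller price Ps = 1042/21; buyers pay Pb = 1042/21 + 11 = 1273/21.
New quantity: Q = 527 − 8(1273/21) = 883/21.
Buyer burden = 1273/21 − 58 = 55/21; seller burden = 58 − 1042/21 = 176/21.

Buyers bear 55/21, sellers bear 176/21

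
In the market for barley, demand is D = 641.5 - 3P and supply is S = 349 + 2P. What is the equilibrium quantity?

Set D = S: 641.5 - 3P = 349 + 2P.
292.5 = 5P, so P* = 58.5.
Q* = 641.5 − 3(58.5) = 466.

Q* = 466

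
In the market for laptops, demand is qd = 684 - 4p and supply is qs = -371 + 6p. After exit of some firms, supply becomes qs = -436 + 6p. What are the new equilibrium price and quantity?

p' = 112, q' = 236

Original equilibrium: p* = 105.5, q* = 262.
New equilibrium: 684 - 4p = -436 + 6p, so 1120 = 10p and p' = 112; q' = 684 − 4(112) = 236.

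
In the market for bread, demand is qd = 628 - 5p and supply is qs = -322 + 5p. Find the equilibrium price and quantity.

p* = 95, q* = 153

Set qd = qs: 628 - 5p = -322 + 5p.
950 = 10p, so p* = 95.
q* = 628 − 5(95) = 153.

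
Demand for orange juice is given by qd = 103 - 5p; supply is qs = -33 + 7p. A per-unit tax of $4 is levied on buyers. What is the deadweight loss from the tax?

Deadweight loss = 70/3

Pre-tax equilibrium: p* = 34/3, q* = 139/3.
Tax on buyers shifts demand to qd = 103 − 5(p + 4) = 83 - 5p.
83 - 5p = -33 + 7p gives seller price ps = 29/3; buyers pay pb = 29/3 + 4 = 41/3.
New quantity: q = 103 − 5(41/3) = 104/3.
DWL = ½ × 4 × (139/3 − 104/3) = 70/3.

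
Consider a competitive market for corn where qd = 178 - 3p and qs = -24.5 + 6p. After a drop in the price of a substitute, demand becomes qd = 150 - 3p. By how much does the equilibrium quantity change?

Δq = -56/3

Original equilibrium: p* = 22.5, q* = 110.5.
New equilibrium: 150 - 3p = -24.5 + 6p, so 174.5 = 9p and p' = 349/18; q' = 150 − 3(349/18) = 551/6.
Change in quantity: 551/6 − 110.5 = -56/3.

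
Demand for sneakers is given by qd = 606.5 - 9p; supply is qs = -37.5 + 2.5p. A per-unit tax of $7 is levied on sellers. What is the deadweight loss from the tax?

Pre-tax equilibrium: p* = 56, q* = 102.5.
Tax on sellers shifts supply to qs = -37.5 + 2.5(p − 7) = -55 + 2.5p.
606.5 - 9p = -55 + 2.5p gives buyer price pb = 1323/23; sellers receive ps = 1323/23 − 7 = 1162/23.
New quantity: q = 606.5 − 9(1323/23) = 4085/46.
DWL = ½ × 7 × (102.5 − 4085/46) = 2205/46.

Deadweight loss = 2205/46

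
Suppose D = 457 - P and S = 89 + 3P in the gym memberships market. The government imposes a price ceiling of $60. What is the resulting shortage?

Equilibrium price would be P* = 92, so the ceiling at 60 binds.
At P = 60: D = 457 − 1(60) = 397, S = 89 + 3(60) = 269.
Shortage = 397 − 269 = 128.

Shortage = 128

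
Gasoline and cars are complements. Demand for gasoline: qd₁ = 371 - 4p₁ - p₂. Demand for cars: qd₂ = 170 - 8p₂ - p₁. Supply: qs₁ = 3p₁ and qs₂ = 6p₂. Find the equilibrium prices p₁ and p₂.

p₁ = 5024/97, p₂ = 819/97

Market 1: 371 - 4p₁ - p₂ = 3p₁ → 7p₁ + p₂ = 371.
Market 2: 14p₂ + p₁ = 170.
Eliminating p₂: 14×(1) − 1×(2) gives 97p₁ = 5024, so p₁ = 5024/97.
Back-substitute into (2): p₂ = (170 − 1×5024/97) / 14 = 819/97.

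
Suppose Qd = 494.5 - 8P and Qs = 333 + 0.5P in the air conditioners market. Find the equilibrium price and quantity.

P* = 19, Q* = 342.5

Set Qd = Qs: 494.5 - 8P = 333 + 0.5P.
161.5 = 8.5P, so P* = 19.
Q* = 494.5 − 8(19) = 342.5.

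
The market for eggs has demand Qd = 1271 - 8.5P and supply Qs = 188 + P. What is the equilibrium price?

P* = 114

Set Qd = Qs: 1271 - 8.5P = 188 + P.
1083 = 9.5P, so P* = 114.
Q* = 1271 − 8.5(114) = 302.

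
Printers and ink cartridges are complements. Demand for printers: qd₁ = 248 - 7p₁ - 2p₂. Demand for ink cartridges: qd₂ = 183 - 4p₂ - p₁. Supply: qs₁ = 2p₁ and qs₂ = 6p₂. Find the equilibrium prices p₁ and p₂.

Market 1: 248 - 7p₁ - 2p₂ = 2p₁ → 9p₁ + 2p₂ = 248.
Market 2: 10p₂ + p₁ = 183.
Eliminating p₂: 10×(1) − 2×(2) gives 88p₁ = 2114, so p₁ = 1057/44.
Back-substitute into (2): p₂ = (183 − 1×1057/44) / 10 = 1399/88.

p₁ = 1057/44, p₂ = 1399/88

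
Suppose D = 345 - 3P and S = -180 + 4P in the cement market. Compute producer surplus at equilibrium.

Equilibrium: 345 - 3P = -180 + 4P gives P* = 75, Q* = 120.
Supply starts at P = 45 (where S = 0).
PS = ½(75 − 45)(120) = 1800.

Producer surplus = 1800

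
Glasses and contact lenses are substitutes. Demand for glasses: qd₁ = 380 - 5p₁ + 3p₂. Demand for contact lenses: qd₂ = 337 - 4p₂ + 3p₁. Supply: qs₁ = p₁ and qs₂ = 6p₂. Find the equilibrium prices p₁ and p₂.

Market 1: 380 - 5p₁ + 3p₂ = p₁ → 6p₁ - 3p₂ = 380.
Market 2: 10p₂ - 3p₁ = 337.
Eliminating p₂: 10×(1) + 3×(2) gives 51p₁ = 4811, so p₁ = 283/3.
Back-substitute into (2): p₂ = (337 + 3×283/3) / 10 = 62.

p₁ = 283/3, p₂ = 62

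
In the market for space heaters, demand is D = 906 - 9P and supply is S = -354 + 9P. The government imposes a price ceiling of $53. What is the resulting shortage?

Shortage = 306

Equilibrium price would be P* = 70, so the ceiling at 53 binds.
At P = 53: D = 906 − 9(53) = 429, S = -354 + 9(53) = 123.
Shortage = 429 − 123 = 306.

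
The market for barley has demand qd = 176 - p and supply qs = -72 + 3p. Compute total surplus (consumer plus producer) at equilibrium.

Total surplus = 8664

Equilibrium: 176 - p = -72 + 3p gives p* = 62, q* = 114.
Demand choke price: p = 176; supply starts at p = 24.
CS = ½(176 − 62)(114) = 6498; PS = ½(62 − 24)(114) = 2166.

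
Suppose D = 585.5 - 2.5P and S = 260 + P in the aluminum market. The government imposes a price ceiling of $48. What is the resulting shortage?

Shortage = 157.5

Equilibrium price would be P* = 93, so the ceiling at 48 binds.
At P = 48: D = 585.5 − 2.5(48) = 465.5, S = 260 + 1(48) = 308.
Shortage = 465.5 − 308 = 157.5.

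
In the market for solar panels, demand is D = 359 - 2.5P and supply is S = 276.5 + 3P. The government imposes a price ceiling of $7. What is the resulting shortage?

Shortage = 44

Equilibrium price would be P* = 15, so the ceiling at 7 binds.
At P = 7: D = 359 − 2.5(7) = 341.5, S = 276.5 + 3(7) = 297.5.
Shortage = 341.5 − 297.5 = 44.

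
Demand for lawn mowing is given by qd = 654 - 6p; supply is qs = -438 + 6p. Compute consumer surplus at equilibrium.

Consumer surplus = 972

Equilibrium: 654 - 6p = -438 + 6p gives p* = 91, q* = 108.
Demand choke price (qd = 0): p = 109.
CS = ½(109 − 91)(108) = 972.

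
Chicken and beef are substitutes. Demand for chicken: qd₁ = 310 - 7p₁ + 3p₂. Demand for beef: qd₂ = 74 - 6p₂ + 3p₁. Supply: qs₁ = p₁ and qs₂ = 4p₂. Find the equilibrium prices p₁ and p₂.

Market 1: 310 - 7p₁ + 3p₂ = p₁ → 8p₁ - 3p₂ = 310.
Market 2: 10p₂ - 3p₁ = 74.
Eliminating p₂: 10×(1) + 3×(2) gives 71p₁ = 3322, so p₁ = 3322/71.
Back-substitute into (2): p₂ = (74 + 3×3322/71) / 10 = 1522/71.

p₁ = 3322/71, p₂ = 1522/71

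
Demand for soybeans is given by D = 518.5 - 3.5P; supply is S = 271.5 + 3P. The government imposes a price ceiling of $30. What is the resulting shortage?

Shortage = 52

Equilibrium price would be P* = 38, so the ceiling at 30 binds.
At P = 30: D = 518.5 − 3.5(30) = 413.5, S = 271.5 + 3(30) = 361.5.
Shortage = 413.5 − 361.5 = 52.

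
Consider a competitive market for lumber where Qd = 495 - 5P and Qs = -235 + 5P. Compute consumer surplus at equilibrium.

Consumer surplus = 1690

Equilibrium: 495 - 5P = -235 + 5P gives P* = 73, Q* = 130.
Demand choke price (Qd = 0): P = 99.
CS = ½(99 − 73)(130) = 1690.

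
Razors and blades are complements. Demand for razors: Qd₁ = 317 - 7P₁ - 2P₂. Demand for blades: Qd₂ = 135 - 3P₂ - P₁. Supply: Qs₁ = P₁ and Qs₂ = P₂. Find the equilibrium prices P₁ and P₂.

P₁ = 499/15, P₂ = 763/30

Market 1: 317 - 7P₁ - 2P₂ = P₁ → 8P₁ + 2P₂ = 317.
Market 2: 4P₂ + P₁ = 135.
Eliminating P₂: 4×(1) − 2×(2) gives 30P₁ = 998, so P₁ = 499/15.
Back-substitute into (2): P₂ = (135 − 1×499/15) / 4 = 763/30.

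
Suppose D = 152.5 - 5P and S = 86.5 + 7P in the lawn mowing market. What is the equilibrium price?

P* = 5.5

Set D = S: 152.5 - 5P = 86.5 + 7P.
66 = 12P, so P* = 5.5.
Q* = 152.5 − 5(5.5) = 125.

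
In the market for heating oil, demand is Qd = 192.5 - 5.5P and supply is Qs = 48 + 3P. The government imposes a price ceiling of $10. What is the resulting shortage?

Equilibrium price would be P* = 17, so the ceiling at 10 binds.
At P = 10: Qd = 192.5 − 5.5(10) = 137.5, Qs = 48 + 3(10) = 78.
Shortage = 137.5 − 78 = 59.5.

Shortage = 59.5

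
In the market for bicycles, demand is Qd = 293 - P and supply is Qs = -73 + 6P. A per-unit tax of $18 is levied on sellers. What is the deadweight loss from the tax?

Deadweight loss = 972/7

Pre-tax equilibrium: P* = 366/7, Q* = 1685/7.
Tax on sellers shifts supply to Qs = -73 + 6(P − 18) = -181 + 6P.
293 - P = -181 + 6P gives buyer price Pb = 474/7; sellers receive Ps = 474/7 − 18 = 348/7.
New quantity: Q = 293 − 1(474/7) = 1577/7.
DWL = ½ × 18 × (1685/7 − 1577/7) = 972/7.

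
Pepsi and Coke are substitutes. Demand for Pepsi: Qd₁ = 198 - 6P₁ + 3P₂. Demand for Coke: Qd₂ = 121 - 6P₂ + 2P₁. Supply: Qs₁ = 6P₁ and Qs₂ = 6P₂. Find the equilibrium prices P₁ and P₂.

P₁ = 913/46, P₂ = 308/23

Market 1: 198 - 6P₁ + 3P₂ = 6P₁ → 12P₁ - 3P₂ = 198.
Market 2: 12P₂ - 2P₁ = 121.
Eliminating P₂: 12×(1) + 3×(2) gives 138P₁ = 2739, so P₁ = 913/46.
Back-substitute into (2): P₂ = (121 + 2×913/46) / 12 = 308/23.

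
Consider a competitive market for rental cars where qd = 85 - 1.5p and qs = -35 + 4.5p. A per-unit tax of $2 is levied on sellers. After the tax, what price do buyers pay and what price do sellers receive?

Pre-tax equilibrium: p* = 20, q* = 55.
Tax on sellers shifts supply to qs = -35 + 4.5(p − 2) = -44 + 4.5p.
85 - 1.5p = -44 + 4.5p gives buyer price pb = 21.5; sellers receive ps = 21.5 − 2 = 19.5.
New quantity: q = 85 − 1.5(21.5) = 52.75.

Buyers pay $21.5, sellers receive $19.5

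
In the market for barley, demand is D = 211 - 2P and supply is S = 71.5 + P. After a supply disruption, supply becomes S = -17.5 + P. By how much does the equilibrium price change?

ΔP = 89/3

Original equilibrium: P* = 46.5, Q* = 118.
New equilibrium: 211 - 2P = -17.5 + P, so 228.5 = 3P and P' = 457/6; Q' = 211 − 2(457/6) = 176/3.
Change in price: 457/6 − 46.5 = 89/3.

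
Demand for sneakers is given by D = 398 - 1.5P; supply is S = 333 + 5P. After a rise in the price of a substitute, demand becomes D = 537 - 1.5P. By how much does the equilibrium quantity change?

ΔQ = 1390/13

Original equilibrium: P* = 10, Q* = 383.
New equilibrium: 537 - 1.5P = 333 + 5P, so 204 = 6.5P and P' = 408/13; Q' = 537 − 1.5(408/13) = 6369/13.
Change in quantity: 6369/13 − 383 = 1390/13.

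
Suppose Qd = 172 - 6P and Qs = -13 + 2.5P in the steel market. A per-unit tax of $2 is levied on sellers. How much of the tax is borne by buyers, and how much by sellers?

Buyers bear 10/17, sellers bear 24/17

Pre-tax equilibrium: P* = 370/17, Q* = 704/17.
Tax on sellers shifts supply to Qs = -13 + 2.5(P − 2) = -18 + 2.5P.
172 - 6P = -18 + 2.5P gives buyer price Pb = 380/17; sellers receive Ps = 380/17 − 2 = 346/17.
New quantity: Q = 172 − 6(380/17) = 644/17.
Buyer burden = 380/17 − 370/17 = 10/17; seller burden = 370/17 − 346/17 = 24/17.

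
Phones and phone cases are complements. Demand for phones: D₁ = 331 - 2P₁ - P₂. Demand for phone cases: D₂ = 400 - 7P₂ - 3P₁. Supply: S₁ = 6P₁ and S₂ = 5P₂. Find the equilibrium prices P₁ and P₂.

Market 1: 331 - 2P₁ - P₂ = 6P₁ → 8P₁ + P₂ = 331.
Market 2: 12P₂ + 3P₁ = 400.
Eliminating P₂: 12×(1) − 1×(2) gives 93P₁ = 3572, so P₁ = 3572/93.
Back-substitute into (2): P₂ = (400 − 3×3572/93) / 12 = 2207/93.

P₁ = 3572/93, P₂ = 2207/93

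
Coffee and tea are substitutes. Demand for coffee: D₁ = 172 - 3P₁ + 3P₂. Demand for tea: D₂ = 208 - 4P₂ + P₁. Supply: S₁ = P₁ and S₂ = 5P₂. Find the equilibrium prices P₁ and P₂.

Market 1: 172 - 3P₁ + 3P₂ = P₁ → 4P₁ - 3P₂ = 172.
Market 2: 9P₂ - P₁ = 208.
Eliminating P₂: 9×(1) + 3×(2) gives 33P₁ = 2172, so P₁ = 724/11.
Back-substitute into (2): P₂ = (208 + 1×724/11) / 9 = 1004/33.

P₁ = 724/11, P₂ = 1004/33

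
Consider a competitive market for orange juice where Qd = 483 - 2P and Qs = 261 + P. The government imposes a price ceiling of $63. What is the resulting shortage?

Equilibrium price would be P* = 74, so the ceiling at 63 binds.
At P = 63: Qd = 483 − 2(63) = 357, Qs = 261 + 1(63) = 324.
Shortage = 357 − 324 = 33.

Shortage = 33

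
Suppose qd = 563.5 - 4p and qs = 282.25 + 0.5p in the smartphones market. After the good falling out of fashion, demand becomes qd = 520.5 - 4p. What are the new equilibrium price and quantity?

p' = 953/18, q' = 5557/18

Original equilibrium: p* = 62.5, q* = 313.5.
New equilibrium: 520.5 - 4p = 282.25 + 0.5p, so 238.25 = 4.5p and p' = 953/18; q' = 520.5 − 4(953/18) = 5557/18.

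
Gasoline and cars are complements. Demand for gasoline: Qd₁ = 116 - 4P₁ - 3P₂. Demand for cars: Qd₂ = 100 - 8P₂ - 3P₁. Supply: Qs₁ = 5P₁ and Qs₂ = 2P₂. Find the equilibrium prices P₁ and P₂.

P₁ = 860/81, P₂ = 184/27

Market 1: 116 - 4P₁ - 3P₂ = 5P₁ → 9P₁ + 3P₂ = 116.
Market 2: 10P₂ + 3P₁ = 100.
Eliminating P₂: 10×(1) − 3×(2) gives 81P₁ = 860, so P₁ = 860/81.
Back-substitute into (2): P₂ = (100 − 3×860/81) / 10 = 184/27.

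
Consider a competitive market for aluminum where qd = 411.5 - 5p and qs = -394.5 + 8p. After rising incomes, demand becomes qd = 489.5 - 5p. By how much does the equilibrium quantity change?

Original equilibrium: p* = 62, q* = 101.5.
New equilibrium: 489.5 - 5p = -394.5 + 8p, so 884 = 13p and p' = 68; q' = 489.5 − 5(68) = 149.5.
Change in quantity: 149.5 − 101.5 = 48.

Δq = 48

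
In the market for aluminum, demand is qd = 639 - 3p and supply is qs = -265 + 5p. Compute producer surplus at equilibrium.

Producer surplus = 9000

Equilibrium: 639 - 3p = -265 + 5p gives p* = 113, q* = 300.
Supply starts at p = 53 (where qs = 0).
PS = ½(113 − 53)(300) = 9000.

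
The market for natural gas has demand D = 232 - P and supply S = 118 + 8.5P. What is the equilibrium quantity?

Set D = S: 232 - P = 118 + 8.5P.
114 = 9.5P, so P* = 12.
Q* = 232 − 1(12) = 220.

Q* = 220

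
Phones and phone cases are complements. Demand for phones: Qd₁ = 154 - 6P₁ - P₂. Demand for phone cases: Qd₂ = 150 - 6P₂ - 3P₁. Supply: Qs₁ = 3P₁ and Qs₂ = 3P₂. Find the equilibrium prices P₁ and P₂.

P₁ = 206/13, P₂ = 148/13

Market 1: 154 - 6P₁ - P₂ = 3P₁ → 9P₁ + P₂ = 154.
Market 2: 9P₂ + 3P₁ = 150.
Eliminating P₂: 9×(1) − 1×(2) gives 78P₁ = 1236, so P₁ = 206/13.
Back-substitute into (2): P₂ = (150 − 3×206/13) / 9 = 148/13.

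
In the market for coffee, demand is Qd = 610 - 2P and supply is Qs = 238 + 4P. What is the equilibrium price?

Set Qd = Qs: 610 - 2P = 238 + 4P.
372 = 6P, so P* = 62.
Q* = 610 − 2(62) = 486.

P* = 62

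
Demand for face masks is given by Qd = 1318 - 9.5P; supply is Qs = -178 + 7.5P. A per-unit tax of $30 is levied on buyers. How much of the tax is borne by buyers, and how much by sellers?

Pre-tax equilibrium: P* = 88, Q* = 482.
Tax on buyers shifts demand to Qd = 1318 − 9.5(P + 30) = 1033 - 9.5P.
1033 - 9.5P = -178 + 7.5P gives seller price Ps = 1211/17; buyers pay Pb = 1211/17 + 30 = 1721/17.
New quantity: Q = 1318 − 9.5(1721/17) = 12113/34.
Buyer burden = 1721/17 − 88 = 225/17; seller burden = 88 − 1211/17 = 285/17.

Buyers bear 225/17, sellers bear 285/17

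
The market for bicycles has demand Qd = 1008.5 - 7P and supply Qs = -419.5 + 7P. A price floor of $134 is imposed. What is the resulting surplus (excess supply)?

Equilibrium price would be P* = 102, so the floor at 134 binds.
At P = 134: Qd = 70.5, Qs = 518.5.
Surplus = 518.5 − 70.5 = 448.

Surplus = 448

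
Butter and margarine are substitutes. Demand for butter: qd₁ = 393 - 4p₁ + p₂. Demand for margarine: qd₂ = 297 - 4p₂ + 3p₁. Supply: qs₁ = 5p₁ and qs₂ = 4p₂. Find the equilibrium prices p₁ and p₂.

p₁ = 1147/23, p₂ = 1284/23

Market 1: 393 - 4p₁ + p₂ = 5p₁ → 9p₁ - p₂ = 393.
Market 2: 8p₂ - 3p₁ = 297.
Eliminating p₂: 8×(1) + 1×(2) gives 69p₁ = 3441, so p₁ = 1147/23.
Back-substitute into (2): p₂ = (297 + 3×1147/23) / 8 = 1284/23.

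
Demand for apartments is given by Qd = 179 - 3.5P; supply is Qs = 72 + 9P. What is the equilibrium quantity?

Set Qd = Qs: 179 - 3.5P = 72 + 9P.
107 = 12.5P, so P* = 8.56.
Q* = 179 − 3.5(8.56) = 149.04.

Q* = 149.04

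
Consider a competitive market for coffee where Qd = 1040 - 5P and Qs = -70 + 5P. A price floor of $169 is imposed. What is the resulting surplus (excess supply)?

Equilibrium price would be P* = 111, so the floor at 169 binds.
At P = 169: Qd = 195, Qs = 775.
Surplus = 775 − 195 = 580.

Surplus = 580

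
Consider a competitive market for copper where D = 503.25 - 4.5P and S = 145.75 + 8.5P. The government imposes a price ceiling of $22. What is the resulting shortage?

Shortage = 71.5

Equilibrium price would be P* = 27.5, so the ceiling at 22 binds.
At P = 22: D = 503.25 − 4.5(22) = 404.25, S = 145.75 + 8.5(22) = 332.75.
Shortage = 404.25 − 332.75 = 71.5.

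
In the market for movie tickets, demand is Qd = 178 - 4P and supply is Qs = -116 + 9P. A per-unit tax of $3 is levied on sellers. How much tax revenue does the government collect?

Pre-tax equilibrium: P* = 294/13, Q* = 1138/13.
Tax on sellers shifts supply to Qs = -116 + 9(P − 3) = -143 + 9P.
178 - 4P = -143 + 9P gives buyer price Pb = 321/13; sellers receive Ps = 321/13 − 3 = 282/13.
New quantity: Q = 178 − 4(321/13) = 1030/13.
Revenue = 3 × 1030/13 = 3090/13.

Tax revenue = 3090/13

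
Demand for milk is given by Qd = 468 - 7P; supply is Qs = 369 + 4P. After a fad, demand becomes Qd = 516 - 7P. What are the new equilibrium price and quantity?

Original equilibrium: P* = 9, Q* = 405.
New equilibrium: 516 - 7P = 369 + 4P, so 147 = 11P and P' = 147/11; Q' = 516 − 7(147/11) = 4647/11.

P' = 147/11, Q' = 4647/11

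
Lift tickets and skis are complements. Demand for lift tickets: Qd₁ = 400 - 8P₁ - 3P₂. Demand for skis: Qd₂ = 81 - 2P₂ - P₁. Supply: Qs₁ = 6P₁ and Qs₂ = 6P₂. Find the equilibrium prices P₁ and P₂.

P₁ = 2957/109, P₂ = 734/109

Market 1: 400 - 8P₁ - 3P₂ = 6P₁ → 14P₁ + 3P₂ = 400.
Market 2: 8P₂ + P₁ = 81.
Eliminating P₂: 8×(1) − 3×(2) gives 109P₁ = 2957, so P₁ = 2957/109.
Back-substitute into (2): P₂ = (81 − 1×2957/109) / 8 = 734/109.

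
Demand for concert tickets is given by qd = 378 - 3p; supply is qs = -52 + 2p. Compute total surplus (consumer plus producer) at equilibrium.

Total surplus = 6000

Equilibrium: 378 - 3p = -52 + 2p gives p* = 86, q* = 120.
Demand choke price: p = 126; supply starts at p = 26.
CS = ½(126 − 86)(120) = 2400; PS = ½(86 − 26)(120) = 3600.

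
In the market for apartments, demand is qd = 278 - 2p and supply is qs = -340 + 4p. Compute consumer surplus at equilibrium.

Equilibrium: 278 - 2p = -340 + 4p gives p* = 103, q* = 72.
Demand choke price (qd = 0): p = 139.
CS = ½(139 − 103)(72) = 1296.

Consumer surplus = 1296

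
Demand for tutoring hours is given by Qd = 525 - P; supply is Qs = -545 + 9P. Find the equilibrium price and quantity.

Set Qd = Qs: 525 - P = -545 + 9P.
1070 = 10P, so P* = 107.
Q* = 525 − 1(107) = 418.

P* = 107, Q* = 418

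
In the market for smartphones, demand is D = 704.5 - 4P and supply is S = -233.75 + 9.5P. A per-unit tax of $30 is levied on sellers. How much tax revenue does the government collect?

Pre-tax equilibrium: P* = 69.5, Q* = 426.5.
Tax on sellers shifts supply to S = -233.75 + 9.5(P − 30) = -518.75 + 9.5P.
704.5 - 4P = -518.75 + 9.5P gives buyer price Pb = 1631/18; sellers receive Ps = 1631/18 − 30 = 1091/18.
New quantity: Q = 704.5 − 4(1631/18) = 6157/18.
Revenue = 30 × 6157/18 = 30785/3.

Tax revenue = 30785/3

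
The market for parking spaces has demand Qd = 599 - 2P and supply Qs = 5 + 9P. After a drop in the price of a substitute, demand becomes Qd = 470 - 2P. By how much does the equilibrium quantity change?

Original equilibrium: P* = 54, Q* = 491.
New equilibrium: 470 - 2P = 5 + 9P, so 465 = 11P and P' = 465/11; Q' = 470 − 2(465/11) = 4240/11.
Change in quantity: 4240/11 − 491 = -1161/11.

ΔQ = -1161/11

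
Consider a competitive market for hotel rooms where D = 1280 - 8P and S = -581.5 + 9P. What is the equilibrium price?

P* = 109.5

Set D = S: 1280 - 8P = -581.5 + 9P.
1861.5 = 17P, so P* = 109.5.
Q* = 1280 − 8(109.5) = 404.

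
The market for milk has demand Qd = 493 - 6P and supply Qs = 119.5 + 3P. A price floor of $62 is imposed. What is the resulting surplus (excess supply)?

Surplus = 184.5

Equilibrium price would be P* = 41.5, so the floor at 62 binds.
At P = 62: Qd = 121, Qs = 305.5.
Surplus = 305.5 − 121 = 184.5.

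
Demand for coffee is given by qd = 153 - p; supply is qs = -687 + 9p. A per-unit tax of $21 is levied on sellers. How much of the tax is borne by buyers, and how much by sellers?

Buyers bear $18.9, sellers bear $2.1

Pre-tax equilibrium: p* = 84, q* = 69.
Tax on sellers shifts supply to qs = -687 + 9(p − 21) = -876 + 9p.
153 - p = -876 + 9p gives buyer price pb = 102.9; sellers receive ps = 102.9 − 21 = 81.9.
New quantity: q = 153 − 1(102.9) = 50.1.
Buyer burden = 102.9 − 84 = 18.9; seller burden = 84 − 81.9 = 2.1.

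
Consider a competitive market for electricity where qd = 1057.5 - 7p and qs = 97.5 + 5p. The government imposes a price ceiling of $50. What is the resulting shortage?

Equilibrium price would be p* = 80, so the ceiling at 50 binds.
At p = 50: qd = 1057.5 − 7(50) = 707.5, qs = 97.5 + 5(50) = 347.5.
Shortage = 707.5 − 347.5 = 360.

Shortage = 360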